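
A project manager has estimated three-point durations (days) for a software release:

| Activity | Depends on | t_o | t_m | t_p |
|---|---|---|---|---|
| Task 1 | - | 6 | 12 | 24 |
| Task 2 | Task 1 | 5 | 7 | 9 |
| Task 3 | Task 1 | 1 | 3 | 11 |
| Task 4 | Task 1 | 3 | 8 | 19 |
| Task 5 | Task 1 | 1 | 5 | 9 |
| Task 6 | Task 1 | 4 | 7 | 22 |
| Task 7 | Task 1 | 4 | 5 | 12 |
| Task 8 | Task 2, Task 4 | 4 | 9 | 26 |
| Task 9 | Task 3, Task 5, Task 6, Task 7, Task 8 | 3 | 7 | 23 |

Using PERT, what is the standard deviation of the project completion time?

6.38 days

te_Task 1 = (6 + 4·12 + 24)/6 = 78/6 = 13; σ²_Task 1 = ((24−6)/6)² = 9.000
te_Task 2 = (5 + 4·7 + 9)/6 = 42/6 = 7; σ²_Task 2 = ((9−5)/6)² = 0.444
te_Task 3 = (1 + 4·3 + 11)/6 = 24/6 = 4; σ²_Task 3 = ((11−1)/6)² = 2.778
te_Task 4 = (3 + 4·8 + 19)/6 = 54/6 = 9; σ²_Task 4 = ((19−3)/6)² = 7.111
te_Task 5 = (1 + 4·5 + 9)/6 = 30/6 = 5; σ²_Task 5 = ((9−1)/6)² = 1.778
te_Task 6 = (4 + 4·7 + 22)/6 = 54/6 = 9; σ²_Task 6 = ((22−4)/6)² = 9.000
te_Task 7 = (4 + 4·5 + 12)/6 = 36/6 = 6; σ²_Task 7 = ((12−4)/6)² = 1.778
te_Task 8 = (4 + 4·9 + 26)/6 = 66/6 = 11; σ²_Task 8 = ((26−4)/6)² = 13.444
te_Task 9 = (3 + 4·7 + 23)/6 = 54/6 = 9; σ²_Task 9 = ((23−3)/6)² = 11.111

Forward pass:
ES_Task 1 = 0; EF_Task 1 = 13
ES_Task 2 = 13; EF_Task 2 = 13+7 = 20
ES_Task 3 = 13; EF_Task 3 = 13+4 = 17
ES_Task 4 = 13; EF_Task 4 = 13+9 = 22
ES_Task 5 = 13; EF_Task 5 = 13+5 = 18
ES_Task 6 = 13; EF_Task 6 = 13+9 = 22
ES_Task 7 = 13; EF_Task 7 = 13+6 = 19
ES_Task 8 = max(EF_Task 2=20, EF_Task 4=22) = 22; EF_Task 8 = 22+11 = 33
ES_Task 9 = max(EF_Task 3=17, EF_Task 5=18, EF_Task 6=22, EF_Task 7=19, EF_Task 8=33) = 33; EF_Task 9 = 33+9 = 42
Expected project duration μ = 42 days. Critical path: Task 1 → Task 4 → Task 8 → Task 9.

Variance along critical path = 9.000 + 7.111 + 13.444 + 11.111 = 40.667
σ = √40.667 = 6.377 days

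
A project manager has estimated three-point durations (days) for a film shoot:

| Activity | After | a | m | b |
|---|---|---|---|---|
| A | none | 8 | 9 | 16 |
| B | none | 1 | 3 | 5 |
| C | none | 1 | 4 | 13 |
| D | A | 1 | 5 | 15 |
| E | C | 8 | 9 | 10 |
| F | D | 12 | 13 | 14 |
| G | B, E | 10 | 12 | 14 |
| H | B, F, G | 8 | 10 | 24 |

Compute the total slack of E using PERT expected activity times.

te_A = (8 + 4·9 + 16)/6 = 60/6 = 10
te_B = (1 + 4·3 + 5)/6 = 18/6 = 3
te_C = (1 + 4·4 + 13)/6 = 30/6 = 5
te_D = (1 + 4·5 + 15)/6 = 36/6 = 6
te_E = (8 + 4·9 + 10)/6 = 54/6 = 9
te_F = (12 + 4·13 + 14)/6 = 78/6 = 13
te_G = (10 + 4·12 + 14)/6 = 72/6 = 12
te_H = (8 + 4·10 + 24)/6 = 72/6 = 12

Forward pass:
ES_A = 0; EF_A = 10
ES_B = 0; EF_B = 3
ES_C = 0; EF_C = 5
ES_D = 10; EF_D = 10+6 = 16
ES_E = 5; EF_E = 5+9 = 14
ES_F = 16; EF_F = 16+13 = 29
ES_G = max(EF_B=3, EF_E=14) = 14; EF_G = 14+12 = 26
ES_H = max(EF_B=3, EF_F=29, EF_G=26) = 29; EF_H = 29+12 = 41
Expected project duration μ = 41 days. Critical path: A → D → F → H.

Backward pass:
LF_H = 41; LS_H = 41−12 = 29
LF_G = LS_H = 29; LS_G = 29−12 = 17
LF_F = LS_H = 29; LS_F = 29−13 = 16
LF_E = LS_G = 17; LS_E = 17−9 = 8
LF_D = LS_F = 16; LS_D = 16−6 = 10
LF_C = LS_E = 8; LS_C = 8−5 = 3
LF_B = min(LS_G=17, LS_H=29) = 17; LS_B = 17−3 = 14
LF_A = LS_D = 10; LS_A = 10−10 = 0
Slack_E = LS_E − ES_E = 8 − 5 = 3

3 days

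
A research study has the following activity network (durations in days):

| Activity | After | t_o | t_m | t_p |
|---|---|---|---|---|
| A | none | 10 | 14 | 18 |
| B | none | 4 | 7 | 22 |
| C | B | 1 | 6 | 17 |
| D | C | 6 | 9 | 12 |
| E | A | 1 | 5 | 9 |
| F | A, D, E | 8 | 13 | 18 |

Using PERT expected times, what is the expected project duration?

38 days

te_A = (10 + 4·14 + 18)/6 = 84/6 = 14
te_B = (4 + 4·7 + 22)/6 = 54/6 = 9
te_C = (1 + 4·6 + 17)/6 = 42/6 = 7
te_D = (6 + 4·9 + 12)/6 = 54/6 = 9
te_E = (1 + 4·5 + 9)/6 = 30/6 = 5
te_F = (8 + 4·13 + 18)/6 = 78/6 = 13

Forward pass:
ES_A = 0; EF_A = 14
ES_B = 0; EF_B = 9
ES_C = 9; EF_C = 9+7 = 16
ES_D = 16; EF_D = 16+9 = 25
ES_E = 14; EF_E = 14+5 = 19
ES_F = max(EF_A=14, EF_D=25, EF_E=19) = 25; EF_F = 25+13 = 38
Expected project duration μ = 38 days. Critical path: B → C → D → F.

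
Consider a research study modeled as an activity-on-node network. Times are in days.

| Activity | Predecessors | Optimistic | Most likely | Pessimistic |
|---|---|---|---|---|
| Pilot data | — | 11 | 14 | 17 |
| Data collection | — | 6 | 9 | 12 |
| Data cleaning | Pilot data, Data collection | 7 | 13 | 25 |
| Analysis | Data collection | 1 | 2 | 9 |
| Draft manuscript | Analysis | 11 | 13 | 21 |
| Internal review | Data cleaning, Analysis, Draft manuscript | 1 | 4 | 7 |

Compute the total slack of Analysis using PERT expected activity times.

te_Pilot data = (11 + 4·14 + 17)/6 = 84/6 = 14
te_Data collection = (6 + 4·9 + 12)/6 = 54/6 = 9
te_Data cleaning = (7 + 4·13 + 25)/6 = 84/6 = 14
te_Analysis = (1 + 4·2 + 9)/6 = 18/6 = 3
te_Draft manuscript = (11 + 4·13 + 21)/6 = 84/6 = 14
te_Internal review = (1 + 4·4 + 7)/6 = 24/6 = 4

Forward pass:
ES_Pilot data = 0; EF_Pilot data = 14
ES_Data collection = 0; EF_Data collection = 9
ES_Data cleaning = max(EF_Pilot data=14, EF_Data collection=9) = 14; EF_Data cleaning = 14+14 = 28
ES_Analysis = 9; EF_Analysis = 9+3 = 12
ES_Draft manuscript = 12; EF_Draft manuscript = 12+14 = 26
ES_Internal review = max(EF_Data cleaning=28, EF_Analysis=12, EF_Draft manuscript=26) = 28; EF_Internal review = 28+4 = 32
Expected project duration μ = 32 days. Critical path: Pilot data → Data cleaning → Internal review.

Backward pass:
LF_Internal review = 32; LS_Internal review = 32−4 = 28
LF_Draft manuscript = LS_Internal review = 28; LS_Draft manuscript = 28−14 = 14
LF_Analysis = min(LS_Draft manuscript=14, LS_Internal review=28) = 14; LS_Analysis = 14−3 = 11
LF_Data cleaning = LS_Internal review = 28; LS_Data cleaning = 28−14 = 14
LF_Data collection = min(LS_Data cleaning=14, LS_Analysis=11) = 11; LS_Data collection = 11−9 = 2
LF_Pilot data = LS_Data cleaning = 14; LS_Pilot data = 14−14 = 0
Slack_Analysis = LS_Analysis − ES_Analysis = 11 − 9 = 2

2 days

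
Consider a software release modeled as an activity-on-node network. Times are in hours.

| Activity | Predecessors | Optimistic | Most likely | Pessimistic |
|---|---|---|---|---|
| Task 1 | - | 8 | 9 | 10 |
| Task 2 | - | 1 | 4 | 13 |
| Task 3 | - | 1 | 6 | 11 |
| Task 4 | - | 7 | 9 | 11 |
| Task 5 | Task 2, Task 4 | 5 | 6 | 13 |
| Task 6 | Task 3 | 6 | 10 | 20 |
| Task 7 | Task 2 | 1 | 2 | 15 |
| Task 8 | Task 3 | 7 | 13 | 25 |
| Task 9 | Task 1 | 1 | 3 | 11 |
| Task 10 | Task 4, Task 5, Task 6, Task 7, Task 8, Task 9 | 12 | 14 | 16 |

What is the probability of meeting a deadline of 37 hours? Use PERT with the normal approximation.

te_Task 1 = (8 + 4·9 + 10)/6 = 54/6 = 9; σ²_Task 1 = ((10−8)/6)² = 0.111
te_Task 2 = (1 + 4·4 + 13)/6 = 30/6 = 5; σ²_Task 2 = ((13−1)/6)² = 4.000
te_Task 3 = (1 + 4·6 + 11)/6 = 36/6 = 6; σ²_Task 3 = ((11−1)/6)² = 2.778
te_Task 4 = (7 + 4·9 + 11)/6 = 54/6 = 9; σ²_Task 4 = ((11−7)/6)² = 0.444
te_Task 5 = (5 + 4·6 + 13)/6 = 42/6 = 7; σ²_Task 5 = ((13−5)/6)² = 1.778
te_Task 6 = (6 + 4·10 + 20)/6 = 66/6 = 11; σ²_Task 6 = ((20−6)/6)² = 5.444
te_Task 7 = (1 + 4·2 + 15)/6 = 24/6 = 4; σ²_Task 7 = ((15−1)/6)² = 5.444
te_Task 8 = (7 + 4·13 + 25)/6 = 84/6 = 14; σ²_Task 8 = ((25−7)/6)² = 9.000
te_Task 9 = (1 + 4·3 + 11)/6 = 24/6 = 4; σ²_Task 9 = ((11−1)/6)² = 2.778
te_Task 10 = (12 + 4·14 + 16)/6 = 84/6 = 14; σ²_Task 10 = ((16−12)/6)² = 0.444

Forward pass:
ES_Task 1 = 0; EF_Task 1 = 9
ES_Task 2 = 0; EF_Task 2 = 5
ES_Task 3 = 0; EF_Task 3 = 6
ES_Task 4 = 0; EF_Task 4 = 9
ES_Task 5 = max(EF_Task 2=5, EF_Task 4=9) = 9; EF_Task 5 = 9+7 = 16
ES_Task 6 = 6; EF_Task 6 = 6+11 = 17
ES_Task 7 = 5; EF_Task 7 = 5+4 = 9
ES_Task 8 = 6; EF_Task 8 = 6+14 = 20
ES_Task 9 = 9; EF_Task 9 = 9+4 = 13
ES_Task 10 = max(EF_Task 4=9, EF_Task 5=16, EF_Task 6=17, EF_Task 7=9, EF_Task 8=20, EF_Task 9=13) = 20; EF_Task 10 = 20+14 = 34
Expected project duration μ = 34 hours. Critical path: Task 3 → Task 8 → Task 10.

Variance along critical path = 2.778 + 9.000 + 0.444 = 12.222; σ = √12.222 = 3.496 hours.
Z = (37 − 34) / 3.496 = 0.858
P(T ≤ 37) = Φ(0.858) ≈ 0.805

0.805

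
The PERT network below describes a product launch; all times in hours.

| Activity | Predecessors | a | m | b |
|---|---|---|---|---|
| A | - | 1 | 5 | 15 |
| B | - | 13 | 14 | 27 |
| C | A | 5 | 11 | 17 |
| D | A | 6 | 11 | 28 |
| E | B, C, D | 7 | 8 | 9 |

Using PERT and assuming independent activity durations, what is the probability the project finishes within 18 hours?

0.019

te_A = (1 + 4·5 + 15)/6 = 36/6 = 6; σ²_A = ((15−1)/6)² = 5.444
te_B = (13 + 4·14 + 27)/6 = 96/6 = 16; σ²_B = ((27−13)/6)² = 5.444
te_C = (5 + 4·11 + 17)/6 = 66/6 = 11; σ²_C = ((17−5)/6)² = 4.000
te_D = (6 + 4·11 + 28)/6 = 78/6 = 13; σ²_D = ((28−6)/6)² = 13.444
te_E = (7 + 4·8 + 9)/6 = 48/6 = 8; σ²_E = ((9−7)/6)² = 0.111

Forward pass:
ES_A = 0; EF_A = 6
ES_B = 0; EF_B = 16
ES_C = 6; EF_C = 6+11 = 17
ES_D = 6; EF_D = 6+13 = 19
ES_E = max(EF_B=16, EF_C=17, EF_D=19) = 19; EF_E = 19+8 = 27
Expected project duration μ = 27 hours. Critical path: A → D → E.

Variance along critical path = 5.444 + 13.444 + 0.111 = 19.000; σ = √19.000 = 4.359 hours.
Z = (18 − 27) / 4.359 = -2.065
P(T ≤ 18) = Φ(-2.065) ≈ 0.019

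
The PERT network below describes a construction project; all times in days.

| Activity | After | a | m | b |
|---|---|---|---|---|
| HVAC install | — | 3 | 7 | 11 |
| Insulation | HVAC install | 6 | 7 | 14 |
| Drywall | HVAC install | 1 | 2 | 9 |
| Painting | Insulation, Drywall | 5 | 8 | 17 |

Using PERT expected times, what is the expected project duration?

te_HVAC install = (3 + 4·7 + 11)/6 = 42/6 = 7
te_Insulation = (6 + 4·7 + 14)/6 = 48/6 = 8
te_Drywall = (1 + 4·2 + 9)/6 = 18/6 = 3
te_Painting = (5 + 4·8 + 17)/6 = 54/6 = 9

Forward pass:
ES_HVAC install = 0; EF_HVAC install = 7
ES_Insulation = 7; EF_Insulation = 7+8 = 15
ES_Drywall = 7; EF_Drywall = 7+3 = 10
ES_Painting = max(EF_Insulation=15, EF_Drywall=10) = 15; EF_Painting = 15+9 = 24
Expected project duration μ = 24 days. Critical path: HVAC install → Insulation → Painting.

24 days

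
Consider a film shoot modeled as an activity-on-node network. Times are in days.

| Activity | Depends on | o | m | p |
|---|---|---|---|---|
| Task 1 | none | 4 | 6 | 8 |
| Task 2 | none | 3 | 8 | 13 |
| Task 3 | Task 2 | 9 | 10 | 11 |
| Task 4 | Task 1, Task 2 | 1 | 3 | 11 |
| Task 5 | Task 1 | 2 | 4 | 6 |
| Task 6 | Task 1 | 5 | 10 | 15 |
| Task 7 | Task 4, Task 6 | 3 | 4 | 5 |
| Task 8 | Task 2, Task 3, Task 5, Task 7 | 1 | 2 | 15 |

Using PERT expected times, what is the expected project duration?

te_Task 1 = (4 + 4·6 + 8)/6 = 36/6 = 6
te_Task 2 = (3 + 4·8 + 13)/6 = 48/6 = 8
te_Task 3 = (9 + 4·10 + 11)/6 = 60/6 = 10
te_Task 4 = (1 + 4·3 + 11)/6 = 24/6 = 4
te_Task 5 = (2 + 4·4 + 6)/6 = 24/6 = 4
te_Task 6 = (5 + 4·10 + 15)/6 = 60/6 = 10
te_Task 7 = (3 + 4·4 + 5)/6 = 24/6 = 4
te_Task 8 = (1 + 4·2 + 15)/6 = 24/6 = 4

Forward pass:
ES_Task 1 = 0; EF_Task 1 = 6
ES_Task 2 = 0; EF_Task 2 = 8
ES_Task 3 = 8; EF_Task 3 = 8+10 = 18
ES_Task 4 = max(EF_Task 1=6, EF_Task 2=8) = 8; EF_Task 4 = 8+4 = 12
ES_Task 5 = 6; EF_Task 5 = 6+4 = 10
ES_Task 6 = 6; EF_Task 6 = 6+10 = 16
ES_Task 7 = max(EF_Task 4=12, EF_Task 6=16) = 16; EF_Task 7 = 16+4 = 20
ES_Task 8 = max(EF_Task 2=8, EF_Task 3=18, EF_Task 5=10, EF_Task 7=20) = 20; EF_Task 8 = 20+4 = 24
Expected project duration μ = 24 days. Critical path: Task 1 → Task 6 → Task 7 → Task 8.

24 days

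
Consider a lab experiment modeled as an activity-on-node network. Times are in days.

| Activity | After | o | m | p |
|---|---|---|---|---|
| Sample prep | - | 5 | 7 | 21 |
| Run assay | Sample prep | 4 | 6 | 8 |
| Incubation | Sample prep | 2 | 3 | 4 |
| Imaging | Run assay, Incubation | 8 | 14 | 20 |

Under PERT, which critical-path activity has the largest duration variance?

te_Sample prep = (5 + 4·7 + 21)/6 = 54/6 = 9; σ²_Sample prep = ((21−5)/6)² = 7.111
te_Run assay = (4 + 4·6 + 8)/6 = 36/6 = 6; σ²_Run assay = ((8−4)/6)² = 0.444
te_Incubation = (2 + 4·3 + 4)/6 = 18/6 = 3; σ²_Incubation = ((4−2)/6)² = 0.111
te_Imaging = (8 + 4·14 + 20)/6 = 84/6 = 14; σ²_Imaging = ((20−8)/6)² = 4.000

Forward pass:
ES_Sample prep = 0; EF_Sample prep = 9
ES_Run assay = 9; EF_Run assay = 9+6 = 15
ES_Incubation = 9; EF_Incubation = 9+3 = 12
ES_Imaging = max(EF_Run assay=15, EF_Incubation=12) = 15; EF_Imaging = 15+14 = 29
Expected project duration μ = 29 days. Critical path: Sample prep → Run assay → Imaging.

Variances on critical path: σ²_Sample prep=7.111, σ²_Run assay=0.444, σ²_Imaging=4.000.
Largest is σ²_Sample prep = 7.111.

Sample prep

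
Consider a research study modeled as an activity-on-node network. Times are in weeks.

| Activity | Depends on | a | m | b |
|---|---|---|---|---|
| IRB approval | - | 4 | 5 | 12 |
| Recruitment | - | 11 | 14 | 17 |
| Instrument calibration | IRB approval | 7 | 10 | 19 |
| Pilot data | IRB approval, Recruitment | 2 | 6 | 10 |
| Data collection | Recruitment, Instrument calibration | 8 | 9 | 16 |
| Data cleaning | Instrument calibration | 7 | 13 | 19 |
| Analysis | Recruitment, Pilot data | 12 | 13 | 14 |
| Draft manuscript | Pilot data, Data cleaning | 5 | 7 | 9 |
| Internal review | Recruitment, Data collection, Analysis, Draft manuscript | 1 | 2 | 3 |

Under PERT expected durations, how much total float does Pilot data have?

4 weeks

te_IRB approval = (4 + 4·5 + 12)/6 = 36/6 = 6
te_Recruitment = (11 + 4·14 + 17)/6 = 84/6 = 14
te_Instrument calibration = (7 + 4·10 + 19)/6 = 66/6 = 11
te_Pilot data = (2 + 4·6 + 10)/6 = 36/6 = 6
te_Data collection = (8 + 4·9 + 16)/6 = 60/6 = 10
te_Data cleaning = (7 + 4·13 + 19)/6 = 78/6 = 13
te_Analysis = (12 + 4·13 + 14)/6 = 78/6 = 13
te_Draft manuscript = (5 + 4·7 + 9)/6 = 42/6 = 7
te_Internal review = (1 + 4·2 + 3)/6 = 12/6 = 2

Forward pass:
ES_IRB approval = 0; EF_IRB approval = 6
ES_Recruitment = 0; EF_Recruitment = 14
ES_Instrument calibration = 6; EF_Instrument calibration = 6+11 = 17
ES_Pilot data = max(EF_IRB approval=6, EF_Recruitment=14) = 14; EF_Pilot data = 14+6 = 20
ES_Data collection = max(EF_Recruitment=14, EF_Instrument calibration=17) = 17; EF_Data collection = 17+10 = 27
ES_Data cleaning = 17; EF_Data cleaning = 17+13 = 30
ES_Analysis = max(EF_Recruitment=14, EF_Pilot data=20) = 20; EF_Analysis = 20+13 = 33
ES_Draft manuscript = max(EF_Pilot data=20, EF_Data cleaning=30) = 30; EF_Draft manuscript = 30+7 = 37
ES_Internal review = max(EF_Recruitment=14, EF_Data collection=27, EF_Analysis=33, EF_Draft manuscript=37) = 37; EF_Internal review = 37+2 = 39
Expected project duration μ = 39 weeks. Critical path: IRB approval → Instrument calibration → Data cleaning → Draft manuscript → Internal review.

Backward pass:
LF_Internal review = 39; LS_Internal review = 39−2 = 37
LF_Draft manuscript = LS_Internal review = 37; LS_Draft manuscript = 37−7 = 30
LF_Analysis = LS_Internal review = 37; LS_Analysis = 37−13 = 24
LF_Data cleaning = LS_Draft manuscript = 30; LS_Data cleaning = 30−13 = 17
LF_Data collection = LS_Internal review = 37; LS_Data collection = 37−10 = 27
LF_Pilot data = min(LS_Analysis=24, LS_Draft manuscript=30) = 24; LS_Pilot data = 24−6 = 18
LF_Instrument calibration = min(LS_Data collection=27, LS_Data cleaning=17) = 17; LS_Instrument calibration = 17−11 = 6
LF_Recruitment = min(LS_Pilot data=18, LS_Data collection=27, LS_Analysis=24, LS_Internal review=37) = 18; LS_Recruitment = 18−14 = 4
LF_IRB approval = min(LS_Instrument calibration=6, LS_Pilot data=18) = 6; LS_IRB approval = 6−6 = 0
Slack_Pilot data = LS_Pilot data − ES_Pilot data = 18 − 14 = 4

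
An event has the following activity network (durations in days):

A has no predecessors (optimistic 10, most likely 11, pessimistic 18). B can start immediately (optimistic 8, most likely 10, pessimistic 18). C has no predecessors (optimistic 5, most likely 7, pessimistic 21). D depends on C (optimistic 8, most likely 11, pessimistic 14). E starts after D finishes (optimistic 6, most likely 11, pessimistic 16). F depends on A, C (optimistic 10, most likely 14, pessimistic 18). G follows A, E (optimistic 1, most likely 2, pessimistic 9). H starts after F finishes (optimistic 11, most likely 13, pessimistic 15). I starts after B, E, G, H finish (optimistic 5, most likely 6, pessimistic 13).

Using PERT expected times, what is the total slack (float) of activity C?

te_A = (10 + 4·11 + 18)/6 = 72/6 = 12
te_B = (8 + 4·10 + 18)/6 = 66/6 = 11
te_C = (5 + 4·7 + 21)/6 = 54/6 = 9
te_D = (8 + 4·11 + 14)/6 = 66/6 = 11
te_E = (6 + 4·11 + 16)/6 = 66/6 = 11
te_F = (10 + 4·14 + 18)/6 = 84/6 = 14
te_G = (1 + 4·2 + 9)/6 = 18/6 = 3
te_H = (11 + 4·13 + 15)/6 = 78/6 = 13
te_I = (5 + 4·6 + 13)/6 = 42/6 = 7

Forward pass:
ES_A = 0; EF_A = 12
ES_B = 0; EF_B = 11
ES_C = 0; EF_C = 9
ES_D = 9; EF_D = 9+11 = 20
ES_E = 20; EF_E = 20+11 = 31
ES_F = max(EF_A=12, EF_C=9) = 12; EF_F = 12+14 = 26
ES_G = max(EF_A=12, EF_E=31) = 31; EF_G = 31+3 = 34
ES_H = 26; EF_H = 26+13 = 39
ES_I = max(EF_B=11, EF_E=31, EF_G=34, EF_H=39) = 39; EF_I = 39+7 = 46
Expected project duration μ = 46 days. Critical path: A → F → H → I.

Backward pass:
LF_I = 46; LS_I = 46−7 = 39
LF_H = LS_I = 39; LS_H = 39−13 = 26
LF_G = LS_I = 39; LS_G = 39−3 = 36
LF_F = LS_H = 26; LS_F = 26−14 = 12
LF_E = min(LS_G=36, LS_I=39) = 36; LS_E = 36−11 = 25
LF_D = LS_E = 25; LS_D = 25−11 = 14
LF_C = min(LS_D=14, LS_F=12) = 12; LS_C = 12−9 = 3
LF_B = LS_I = 39; LS_B = 39−11 = 28
LF_A = min(LS_F=12, LS_G=36) = 12; LS_A = 12−12 = 0
Slack_C = LS_C − ES_C = 3 − 0 = 3

3 days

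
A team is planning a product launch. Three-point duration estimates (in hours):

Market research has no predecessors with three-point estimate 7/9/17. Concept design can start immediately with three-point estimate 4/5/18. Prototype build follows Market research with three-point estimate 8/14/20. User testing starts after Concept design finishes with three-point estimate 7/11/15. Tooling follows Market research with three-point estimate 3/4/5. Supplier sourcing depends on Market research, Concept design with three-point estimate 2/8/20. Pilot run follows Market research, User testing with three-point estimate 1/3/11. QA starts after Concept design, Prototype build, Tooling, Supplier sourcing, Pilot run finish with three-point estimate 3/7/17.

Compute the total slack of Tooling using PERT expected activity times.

te_Market research = (7 + 4·9 + 17)/6 = 60/6 = 10
te_Concept design = (4 + 4·5 + 18)/6 = 42/6 = 7
te_Prototype build = (8 + 4·14 + 20)/6 = 84/6 = 14
te_User testing = (7 + 4·11 + 15)/6 = 66/6 = 11
te_Tooling = (3 + 4·4 + 5)/6 = 24/6 = 4
te_Supplier sourcing = (2 + 4·8 + 20)/6 = 54/6 = 9
te_Pilot run = (1 + 4·3 + 11)/6 = 24/6 = 4
te_QA = (3 + 4·7 + 17)/6 = 48/6 = 8

Forward pass:
ES_Market research = 0; EF_Market research = 10
ES_Concept design = 0; EF_Concept design = 7
ES_Prototype build = 10; EF_Prototype build = 10+14 = 24
ES_User testing = 7; EF_User testing = 7+11 = 18
ES_Tooling = 10; EF_Tooling = 10+4 = 14
ES_Supplier sourcing = max(EF_Market research=10, EF_Concept design=7) = 10; EF_Supplier sourcing = 10+9 = 19
ES_Pilot run = max(EF_Market research=10, EF_User testing=18) = 18; EF_Pilot run = 18+4 = 22
ES_QA = max(EF_Concept design=7, EF_Prototype build=24, EF_Tooling=14, EF_Supplier sourcing=19, EF_Pilot run=22) = 24; EF_QA = 24+8 = 32
Expected project duration μ = 32 hours. Critical path: Market research → Prototype build → QA.

Backward pass:
LF_QA = 32; LS_QA = 32−8 = 24
LF_Pilot run = LS_QA = 24; LS_Pilot run = 24−4 = 20
LF_Supplier sourcing = LS_QA = 24; LS_Supplier sourcing = 24−9 = 15
LF_Tooling = LS_QA = 24; LS_Tooling = 24−4 = 20
LF_User testing = LS_Pilot run = 20; LS_User testing = 20−11 = 9
LF_Prototype build = LS_QA = 24; LS_Prototype build = 24−14 = 10
LF_Concept design = min(LS_User testing=9, LS_Supplier sourcing=15, LS_QA=24) = 9; LS_Concept design = 9−7 = 2
LF_Market research = min(LS_Prototype build=10, LS_Tooling=20, LS_Supplier sourcing=15, LS_Pilot run=20) = 10; LS_Market research = 10−10 = 0
Slack_Tooling = LS_Tooling − ES_Tooling = 20 − 10 = 10

10 hours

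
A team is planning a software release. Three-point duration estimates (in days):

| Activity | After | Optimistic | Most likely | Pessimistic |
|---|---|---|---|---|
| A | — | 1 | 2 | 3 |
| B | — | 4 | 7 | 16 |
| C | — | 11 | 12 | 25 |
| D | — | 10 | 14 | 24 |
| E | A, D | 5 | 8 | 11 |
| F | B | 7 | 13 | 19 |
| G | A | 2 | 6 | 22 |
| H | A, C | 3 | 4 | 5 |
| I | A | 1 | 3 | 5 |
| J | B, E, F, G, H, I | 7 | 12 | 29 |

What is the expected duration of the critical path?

te_A = (1 + 4·2 + 3)/6 = 12/6 = 2
te_B = (4 + 4·7 + 16)/6 = 48/6 = 8
te_C = (11 + 4·12 + 25)/6 = 84/6 = 14
te_D = (10 + 4·14 + 24)/6 = 90/6 = 15
te_E = (5 + 4·8 + 11)/6 = 48/6 = 8
te_F = (7 + 4·13 + 19)/6 = 78/6 = 13
te_G = (2 + 4·6 + 22)/6 = 48/6 = 8
te_H = (3 + 4·4 + 5)/6 = 24/6 = 4
te_I = (1 + 4·3 + 5)/6 = 18/6 = 3
te_J = (7 + 4·12 + 29)/6 = 84/6 = 14

Forward pass:
ES_A = 0; EF_A = 2
ES_B = 0; EF_B = 8
ES_C = 0; EF_C = 14
ES_D = 0; EF_D = 15
ES_E = max(EF_A=2, EF_D=15) = 15; EF_E = 15+8 = 23
ES_F = 8; EF_F = 8+13 = 21
ES_G = 2; EF_G = 2+8 = 10
ES_H = max(EF_A=2, EF_C=14) = 14; EF_H = 14+4 = 18
ES_I = 2; EF_I = 2+3 = 5
ES_J = max(EF_B=8, EF_E=23, EF_F=21, EF_G=10, EF_H=18, EF_I=5) = 23; EF_J = 23+14 = 37
Expected project duration μ = 37 days. Critical path: D → E → J.

37 days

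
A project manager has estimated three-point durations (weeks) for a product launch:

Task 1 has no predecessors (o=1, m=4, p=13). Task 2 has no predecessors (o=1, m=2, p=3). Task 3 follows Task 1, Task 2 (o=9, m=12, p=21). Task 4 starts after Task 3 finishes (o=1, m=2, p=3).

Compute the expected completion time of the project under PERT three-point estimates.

te_Task 1 = (1 + 4·4 + 13)/6 = 30/6 = 5
te_Task 2 = (1 + 4·2 + 3)/6 = 12/6 = 2
te_Task 3 = (9 + 4·12 + 21)/6 = 78/6 = 13
te_Task 4 = (1 + 4·2 + 3)/6 = 12/6 = 2

Forward pass:
ES_Task 1 = 0; EF_Task 1 = 5
ES_Task 2 = 0; EF_Task 2 = 2
ES_Task 3 = max(EF_Task 1=5, EF_Task 2=2) = 5; EF_Task 3 = 5+13 = 18
ES_Task 4 = 18; EF_Task 4 = 18+2 = 20
Expected project duration μ = 20 weeks. Critical path: Task 1 → Task 3 → Task 4.

20 weeks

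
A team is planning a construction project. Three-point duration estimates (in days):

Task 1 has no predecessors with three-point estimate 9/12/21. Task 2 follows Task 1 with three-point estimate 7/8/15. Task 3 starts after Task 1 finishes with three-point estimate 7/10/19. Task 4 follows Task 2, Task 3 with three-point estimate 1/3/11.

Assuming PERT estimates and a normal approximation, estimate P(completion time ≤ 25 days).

0.180

te_Task 1 = (9 + 4·12 + 21)/6 = 78/6 = 13; σ²_Task 1 = ((21−9)/6)² = 4.000
te_Task 2 = (7 + 4·8 + 15)/6 = 54/6 = 9; σ²_Task 2 = ((15−7)/6)² = 1.778
te_Task 3 = (7 + 4·10 + 19)/6 = 66/6 = 11; σ²_Task 3 = ((19−7)/6)² = 4.000
te_Task 4 = (1 + 4·3 + 11)/6 = 24/6 = 4; σ²_Task 4 = ((11−1)/6)² = 2.778

Forward pass:
ES_Task 1 = 0; EF_Task 1 = 13
ES_Task 2 = 13; EF_Task 2 = 13+9 = 22
ES_Task 3 = 13; EF_Task 3 = 13+11 = 24
ES_Task 4 = max(EF_Task 2=22, EF_Task 3=24) = 24; EF_Task 4 = 24+4 = 28
Expected project duration μ = 28 days. Critical path: Task 1 → Task 3 → Task 4.

Variance along critical path = 4.000 + 4.000 + 2.778 = 10.778; σ = √10.778 = 3.283 days.
Z = (25 − 28) / 3.283 = -0.914
P(T ≤ 25) = Φ(-0.914) ≈ 0.180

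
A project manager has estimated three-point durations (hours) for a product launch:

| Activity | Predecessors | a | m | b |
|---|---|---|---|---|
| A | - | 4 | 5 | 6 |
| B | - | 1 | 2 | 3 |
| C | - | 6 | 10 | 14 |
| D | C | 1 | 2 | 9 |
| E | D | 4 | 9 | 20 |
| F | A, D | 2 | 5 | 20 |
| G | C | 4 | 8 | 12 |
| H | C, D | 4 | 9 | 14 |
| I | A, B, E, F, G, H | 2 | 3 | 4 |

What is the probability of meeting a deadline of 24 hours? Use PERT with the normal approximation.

te_A = (4 + 4·5 + 6)/6 = 30/6 = 5; σ²_A = ((6−4)/6)² = 0.111
te_B = (1 + 4·2 + 3)/6 = 12/6 = 2; σ²_B = ((3−1)/6)² = 0.111
te_C = (6 + 4·10 + 14)/6 = 60/6 = 10; σ²_C = ((14−6)/6)² = 1.778
te_D = (1 + 4·2 + 9)/6 = 18/6 = 3; σ²_D = ((9−1)/6)² = 1.778
te_E = (4 + 4·9 + 20)/6 = 60/6 = 10; σ²_E = ((20−4)/6)² = 7.111
te_F = (2 + 4·5 + 20)/6 = 42/6 = 7; σ²_F = ((20−2)/6)² = 9.000
te_G = (4 + 4·8 + 12)/6 = 48/6 = 8; σ²_G = ((12−4)/6)² = 1.778
te_H = (4 + 4·9 + 14)/6 = 54/6 = 9; σ²_H = ((14−4)/6)² = 2.778
te_I = (2 + 4·3 + 4)/6 = 18/6 = 3; σ²_I = ((4−2)/6)² = 0.111

Forward pass:
ES_A = 0; EF_A = 5
ES_B = 0; EF_B = 2
ES_C = 0; EF_C = 10
ES_D = 10; EF_D = 10+3 = 13
ES_E = 13; EF_E = 13+10 = 23
ES_F = max(EF_A=5, EF_D=13) = 13; EF_F = 13+7 = 20
ES_G = 10; EF_G = 10+8 = 18
ES_H = max(EF_C=10, EF_D=13) = 13; EF_H = 13+9 = 22
ES_I = max(EF_A=5, EF_B=2, EF_E=23, EF_F=20, EF_G=18, EF_H=22) = 23; EF_I = 23+3 = 26
Expected project duration μ = 26 hours. Critical path: C → D → E → I.

Variance along critical path = 1.778 + 1.778 + 7.111 + 0.111 = 10.778; σ = √10.778 = 3.283 hours.
Z = (24 − 26) / 3.283 = -0.609
P(T ≤ 24) = Φ(-0.609) ≈ 0.271

0.271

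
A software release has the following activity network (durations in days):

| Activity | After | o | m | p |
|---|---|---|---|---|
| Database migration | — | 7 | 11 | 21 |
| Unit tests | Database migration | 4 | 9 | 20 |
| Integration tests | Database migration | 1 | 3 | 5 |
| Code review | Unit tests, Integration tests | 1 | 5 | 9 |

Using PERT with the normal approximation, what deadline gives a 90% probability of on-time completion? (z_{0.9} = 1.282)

te_Database migration = (7 + 4·11 + 21)/6 = 72/6 = 12; σ²_Database migration = ((21−7)/6)² = 5.444
te_Unit tests = (4 + 4·9 + 20)/6 = 60/6 = 10; σ²_Unit tests = ((20−4)/6)² = 7.111
te_Integration tests = (1 + 4·3 + 5)/6 = 18/6 = 3; σ²_Integration tests = ((5−1)/6)² = 0.444
te_Code review = (1 + 4·5 + 9)/6 = 30/6 = 5; σ²_Code review = ((9−1)/6)² = 1.778

Forward pass:
ES_Database migration = 0; EF_Database migration = 12
ES_Unit tests = 12; EF_Unit tests = 12+10 = 22
ES_Integration tests = 12; EF_Integration tests = 12+3 = 15
ES_Code review = max(EF_Unit tests=22, EF_Integration tests=15) = 22; EF_Code review = 22+5 = 27
Expected project duration μ = 27 days. Critical path: Database migration → Unit tests → Code review.

Variance along critical path = 5.444 + 7.111 + 1.778 = 14.333; σ = 3.786 days.
D = μ + z·σ = 27 + 1.282·3.786 = 31.9 days

31.9 days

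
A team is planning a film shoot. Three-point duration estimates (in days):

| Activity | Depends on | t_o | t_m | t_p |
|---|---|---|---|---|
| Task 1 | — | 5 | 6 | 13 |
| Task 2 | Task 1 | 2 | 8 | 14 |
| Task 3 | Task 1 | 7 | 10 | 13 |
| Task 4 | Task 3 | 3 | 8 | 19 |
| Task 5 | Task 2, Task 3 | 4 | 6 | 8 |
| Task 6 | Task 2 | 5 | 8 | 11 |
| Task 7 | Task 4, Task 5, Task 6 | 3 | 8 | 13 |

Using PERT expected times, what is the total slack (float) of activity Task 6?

3 days

te_Task 1 = (5 + 4·6 + 13)/6 = 42/6 = 7
te_Task 2 = (2 + 4·8 + 14)/6 = 48/6 = 8
te_Task 3 = (7 + 4·10 + 13)/6 = 60/6 = 10
te_Task 4 = (3 + 4·8 + 19)/6 = 54/6 = 9
te_Task 5 = (4 + 4·6 + 8)/6 = 36/6 = 6
te_Task 6 = (5 + 4·8 + 11)/6 = 48/6 = 8
te_Task 7 = (3 + 4·8 + 13)/6 = 48/6 = 8

Forward pass:
ES_Task 1 = 0; EF_Task 1 = 7
ES_Task 2 = 7; EF_Task 2 = 7+8 = 15
ES_Task 3 = 7; EF_Task 3 = 7+10 = 17
ES_Task 4 = 17; EF_Task 4 = 17+9 = 26
ES_Task 5 = max(EF_Task 2=15, EF_Task 3=17) = 17; EF_Task 5 = 17+6 = 23
ES_Task 6 = 15; EF_Task 6 = 15+8 = 23
ES_Task 7 = max(EF_Task 4=26, EF_Task 5=23, EF_Task 6=23) = 26; EF_Task 7 = 26+8 = 34
Expected project duration μ = 34 days. Critical path: Task 1 → Task 3 → Task 4 → Task 7.

Backward pass:
LF_Task 7 = 34; LS_Task 7 = 34−8 = 26
LF_Task 6 = LS_Task 7 = 26; LS_Task 6 = 26−8 = 18
LF_Task 5 = LS_Task 7 = 26; LS_Task 5 = 26−6 = 20
LF_Task 4 = LS_Task 7 = 26; LS_Task 4 = 26−9 = 17
LF_Task 3 = min(LS_Task 4=17, LS_Task 5=20) = 17; LS_Task 3 = 17−10 = 7
LF_Task 2 = min(LS_Task 5=20, LS_Task 6=18) = 18; LS_Task 2 = 18−8 = 10
LF_Task 1 = min(LS_Task 2=10, LS_Task 3=7) = 7; LS_Task 1 = 7−7 = 0
Slack_Task 6 = LS_Task 6 − ES_Task 6 = 18 − 15 = 3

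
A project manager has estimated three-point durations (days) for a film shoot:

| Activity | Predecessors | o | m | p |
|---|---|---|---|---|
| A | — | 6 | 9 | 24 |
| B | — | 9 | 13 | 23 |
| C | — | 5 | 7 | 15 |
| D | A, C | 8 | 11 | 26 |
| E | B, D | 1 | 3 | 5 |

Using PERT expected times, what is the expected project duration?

te_A = (6 + 4·9 + 24)/6 = 66/6 = 11
te_B = (9 + 4·13 + 23)/6 = 84/6 = 14
te_C = (5 + 4·7 + 15)/6 = 48/6 = 8
te_D = (8 + 4·11 + 26)/6 = 78/6 = 13
te_E = (1 + 4·3 + 5)/6 = 18/6 = 3

Forward pass:
ES_A = 0; EF_A = 11
ES_B = 0; EF_B = 14
ES_C = 0; EF_C = 8
ES_D = max(EF_A=11, EF_C=8) = 11; EF_D = 11+13 = 24
ES_E = max(EF_B=14, EF_D=24) = 24; EF_E = 24+3 = 27
Expected project duration μ = 27 days. Critical path: A → D → E.

27 days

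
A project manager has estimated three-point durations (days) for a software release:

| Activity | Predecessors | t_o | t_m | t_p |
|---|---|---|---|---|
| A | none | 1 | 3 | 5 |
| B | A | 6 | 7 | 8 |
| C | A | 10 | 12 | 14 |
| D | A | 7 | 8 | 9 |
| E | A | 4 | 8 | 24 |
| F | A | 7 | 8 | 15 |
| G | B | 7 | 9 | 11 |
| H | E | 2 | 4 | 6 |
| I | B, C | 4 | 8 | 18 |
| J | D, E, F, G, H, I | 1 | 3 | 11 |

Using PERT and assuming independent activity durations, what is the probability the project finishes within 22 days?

0.023

te_A = (1 + 4·3 + 5)/6 = 18/6 = 3; σ²_A = ((5−1)/6)² = 0.444
te_B = (6 + 4·7 + 8)/6 = 42/6 = 7; σ²_B = ((8−6)/6)² = 0.111
te_C = (10 + 4·12 + 14)/6 = 72/6 = 12; σ²_C = ((14−10)/6)² = 0.444
te_D = (7 + 4·8 + 9)/6 = 48/6 = 8; σ²_D = ((9−7)/6)² = 0.111
te_E = (4 + 4·8 + 24)/6 = 60/6 = 10; σ²_E = ((24−4)/6)² = 11.111
te_F = (7 + 4·8 + 15)/6 = 54/6 = 9; σ²_F = ((15−7)/6)² = 1.778
te_G = (7 + 4·9 + 11)/6 = 54/6 = 9; σ²_G = ((11−7)/6)² = 0.444
te_H = (2 + 4·4 + 6)/6 = 24/6 = 4; σ²_H = ((6−2)/6)² = 0.444
te_I = (4 + 4·8 + 18)/6 = 54/6 = 9; σ²_I = ((18−4)/6)² = 5.444
te_J = (1 + 4·3 + 11)/6 = 24/6 = 4; σ²_J = ((11−1)/6)² = 2.778

Forward pass:
ES_A = 0; EF_A = 3
ES_B = 3; EF_B = 3+7 = 10
ES_C = 3; EF_C = 3+12 = 15
ES_D = 3; EF_D = 3+8 = 11
ES_E = 3; EF_E = 3+10 = 13
ES_F = 3; EF_F = 3+9 = 12
ES_G = 10; EF_G = 10+9 = 19
ES_H = 13; EF_H = 13+4 = 17
ES_I = max(EF_B=10, EF_C=15) = 15; EF_I = 15+9 = 24
ES_J = max(EF_D=11, EF_E=13, EF_F=12, EF_G=19, EF_H=17, EF_I=24) = 24; EF_J = 24+4 = 28
Expected project duration μ = 28 days. Critical path: A → C → I → J.

Variance along critical path = 0.444 + 0.444 + 5.444 + 2.778 = 9.111; σ = √9.111 = 3.018 days.
Z = (22 − 28) / 3.018 = -1.988
P(T ≤ 22) = Φ(-1.988) ≈ 0.023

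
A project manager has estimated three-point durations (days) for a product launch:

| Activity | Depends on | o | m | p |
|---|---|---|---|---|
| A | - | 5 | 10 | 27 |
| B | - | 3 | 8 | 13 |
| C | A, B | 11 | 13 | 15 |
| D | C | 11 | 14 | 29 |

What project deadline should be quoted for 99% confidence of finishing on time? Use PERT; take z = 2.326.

52.1 days

te_A = (5 + 4·10 + 27)/6 = 72/6 = 12; σ²_A = ((27−5)/6)² = 13.444
te_B = (3 + 4·8 + 13)/6 = 48/6 = 8; σ²_B = ((13−3)/6)² = 2.778
te_C = (11 + 4·13 + 15)/6 = 78/6 = 13; σ²_C = ((15−11)/6)² = 0.444
te_D = (11 + 4·14 + 29)/6 = 96/6 = 16; σ²_D = ((29−11)/6)² = 9.000

Forward pass:
ES_A = 0; EF_A = 12
ES_B = 0; EF_B = 8
ES_C = max(EF_A=12, EF_B=8) = 12; EF_C = 12+13 = 25
ES_D = 25; EF_D = 25+16 = 41
Expected project duration μ = 41 days. Critical path: A → C → D.

Variance along critical path = 13.444 + 0.444 + 9.000 = 22.889; σ = 4.784 days.
D = μ + z·σ = 41 + 2.326·4.784 = 52.1 days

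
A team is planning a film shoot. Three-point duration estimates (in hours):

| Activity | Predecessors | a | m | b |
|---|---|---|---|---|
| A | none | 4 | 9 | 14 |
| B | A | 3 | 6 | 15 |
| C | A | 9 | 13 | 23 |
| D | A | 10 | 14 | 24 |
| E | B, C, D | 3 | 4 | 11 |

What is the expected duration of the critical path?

te_A = (4 + 4·9 + 14)/6 = 54/6 = 9
te_B = (3 + 4·6 + 15)/6 = 42/6 = 7
te_C = (9 + 4·13 + 23)/6 = 84/6 = 14
te_D = (10 + 4·14 + 24)/6 = 90/6 = 15
te_E = (3 + 4·4 + 11)/6 = 30/6 = 5

Forward pass:
ES_A = 0; EF_A = 9
ES_B = 9; EF_B = 9+7 = 16
ES_C = 9; EF_C = 9+14 = 23
ES_D = 9; EF_D = 9+15 = 24
ES_E = max(EF_B=16, EF_C=23, EF_D=24) = 24; EF_E = 24+5 = 29
Expected project duration μ = 29 hours. Critical path: A → D → E.

29 hours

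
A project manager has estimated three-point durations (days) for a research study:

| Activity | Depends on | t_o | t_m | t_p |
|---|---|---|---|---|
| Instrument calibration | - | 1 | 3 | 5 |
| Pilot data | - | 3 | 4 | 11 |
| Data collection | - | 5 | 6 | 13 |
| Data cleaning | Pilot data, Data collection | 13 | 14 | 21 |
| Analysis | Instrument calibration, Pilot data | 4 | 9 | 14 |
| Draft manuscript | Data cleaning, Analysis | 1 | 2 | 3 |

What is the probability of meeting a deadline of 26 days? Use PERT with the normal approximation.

0.852

te_Instrument calibration = (1 + 4·3 + 5)/6 = 18/6 = 3; σ²_Instrument calibration = ((5−1)/6)² = 0.444
te_Pilot data = (3 + 4·4 + 11)/6 = 30/6 = 5; σ²_Pilot data = ((11−3)/6)² = 1.778
te_Data collection = (5 + 4·6 + 13)/6 = 42/6 = 7; σ²_Data collection = ((13−5)/6)² = 1.778
te_Data cleaning = (13 + 4·14 + 21)/6 = 90/6 = 15; σ²_Data cleaning = ((21−13)/6)² = 1.778
te_Analysis = (4 + 4·9 + 14)/6 = 54/6 = 9; σ²_Analysis = ((14−4)/6)² = 2.778
te_Draft manuscript = (1 + 4·2 + 3)/6 = 12/6 = 2; σ²_Draft manuscript = ((3−1)/6)² = 0.111

Forward pass:
ES_Instrument calibration = 0; EF_Instrument calibration = 3
ES_Pilot data = 0; EF_Pilot data = 5
ES_Data collection = 0; EF_Data collection = 7
ES_Data cleaning = max(EF_Pilot data=5, EF_Data collection=7) = 7; EF_Data cleaning = 7+15 = 22
ES_Analysis = max(EF_Instrument calibration=3, EF_Pilot data=5) = 5; EF_Analysis = 5+9 = 14
ES_Draft manuscript = max(EF_Data cleaning=22, EF_Analysis=14) = 22; EF_Draft manuscript = 22+2 = 24
Expected project duration μ = 24 days. Critical path: Data collection → Data cleaning → Draft manuscript.

Variance along critical path = 1.778 + 1.778 + 0.111 = 3.667; σ = √3.667 = 1.915 days.
Z = (26 − 24) / 1.915 = 1.044
P(T ≤ 26) = Φ(1.044) ≈ 0.852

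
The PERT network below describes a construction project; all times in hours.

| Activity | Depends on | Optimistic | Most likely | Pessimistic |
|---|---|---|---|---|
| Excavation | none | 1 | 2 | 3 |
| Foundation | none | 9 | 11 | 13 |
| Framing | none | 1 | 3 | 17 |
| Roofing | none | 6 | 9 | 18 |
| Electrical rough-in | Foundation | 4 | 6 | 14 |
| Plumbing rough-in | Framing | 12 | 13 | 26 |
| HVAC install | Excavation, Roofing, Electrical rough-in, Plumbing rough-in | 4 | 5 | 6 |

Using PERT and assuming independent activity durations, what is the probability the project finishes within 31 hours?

0.954

te_Excavation = (1 + 4·2 + 3)/6 = 12/6 = 2; σ²_Excavation = ((3−1)/6)² = 0.111
te_Foundation = (9 + 4·11 + 13)/6 = 66/6 = 11; σ²_Foundation = ((13−9)/6)² = 0.444
te_Framing = (1 + 4·3 + 17)/6 = 30/6 = 5; σ²_Framing = ((17−1)/6)² = 7.111
te_Roofing = (6 + 4·9 + 18)/6 = 60/6 = 10; σ²_Roofing = ((18−6)/6)² = 4.000
te_Electrical rough-in = (4 + 4·6 + 14)/6 = 42/6 = 7; σ²_Electrical rough-in = ((14−4)/6)² = 2.778
te_Plumbing rough-in = (12 + 4·13 + 26)/6 = 90/6 = 15; σ²_Plumbing rough-in = ((26−12)/6)² = 5.444
te_HVAC install = (4 + 4·5 + 6)/6 = 30/6 = 5; σ²_HVAC install = ((6−4)/6)² = 0.111

Forward pass:
ES_Excavation = 0; EF_Excavation = 2
ES_Foundation = 0; EF_Foundation = 11
ES_Framing = 0; EF_Framing = 5
ES_Roofing = 0; EF_Roofing = 10
ES_Electrical rough-in = 11; EF_Electrical rough-in = 11+7 = 18
ES_Plumbing rough-in = 5; EF_Plumbing rough-in = 5+15 = 20
ES_HVAC install = max(EF_Excavation=2, EF_Roofing=10, EF_Electrical rough-in=18, EF_Plumbing rough-in=20) = 20; EF_HVAC install = 20+5 = 25
Expected project duration μ = 25 hours. Critical path: Framing → Plumbing rough-in → HVAC install.

Variance along critical path = 7.111 + 5.444 + 0.111 = 12.667; σ = √12.667 = 3.559 hours.
Z = (31 − 25) / 3.559 = 1.686
P(T ≤ 31) = Φ(1.686) ≈ 0.954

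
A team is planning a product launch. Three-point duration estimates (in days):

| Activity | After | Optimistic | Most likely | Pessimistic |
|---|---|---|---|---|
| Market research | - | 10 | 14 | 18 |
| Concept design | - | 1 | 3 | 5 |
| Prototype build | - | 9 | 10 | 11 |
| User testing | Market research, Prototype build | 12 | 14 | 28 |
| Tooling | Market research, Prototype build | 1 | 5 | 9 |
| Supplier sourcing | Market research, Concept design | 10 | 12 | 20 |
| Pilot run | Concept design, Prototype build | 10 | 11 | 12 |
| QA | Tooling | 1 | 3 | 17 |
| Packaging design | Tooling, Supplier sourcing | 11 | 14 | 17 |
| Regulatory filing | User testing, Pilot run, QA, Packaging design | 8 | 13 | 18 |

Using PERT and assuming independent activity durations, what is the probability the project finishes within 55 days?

te_Market research = (10 + 4·14 + 18)/6 = 84/6 = 14; σ²_Market research = ((18−10)/6)² = 1.778
te_Concept design = (1 + 4·3 + 5)/6 = 18/6 = 3; σ²_Concept design = ((5−1)/6)² = 0.444
te_Prototype build = (9 + 4·10 + 11)/6 = 60/6 = 10; σ²_Prototype build = ((11−9)/6)² = 0.111
te_User testing = (12 + 4·14 + 28)/6 = 96/6 = 16; σ²_User testing = ((28−12)/6)² = 7.111
te_Tooling = (1 + 4·5 + 9)/6 = 30/6 = 5; σ²_Tooling = ((9−1)/6)² = 1.778
te_Supplier sourcing = (10 + 4·12 + 20)/6 = 78/6 = 13; σ²_Supplier sourcing = ((20−10)/6)² = 2.778
te_Pilot run = (10 + 4·11 + 12)/6 = 66/6 = 11; σ²_Pilot run = ((12−10)/6)² = 0.111
te_QA = (1 + 4·3 + 17)/6 = 30/6 = 5; σ²_QA = ((17−1)/6)² = 7.111
te_Packaging design = (11 + 4·14 + 17)/6 = 84/6 = 14; σ²_Packaging design = ((17−11)/6)² = 1.000
te_Regulatory filing = (8 + 4·13 + 18)/6 = 78/6 = 13; σ²_Regulatory filing = ((18−8)/6)² = 2.778

Forward pass:
ES_Market research = 0; EF_Market research = 14
ES_Concept design = 0; EF_Concept design = 3
ES_Prototype build = 0; EF_Prototype build = 10
ES_User testing = max(EF_Market research=14, EF_Prototype build=10) = 14; EF_User testing = 14+16 = 30
ES_Tooling = max(EF_Market research=14, EF_Prototype build=10) = 14; EF_Tooling = 14+5 = 19
ES_Supplier sourcing = max(EF_Market research=14, EF_Concept design=3) = 14; EF_Supplier sourcing = 14+13 = 27
ES_Pilot run = max(EF_Concept design=3, EF_Prototype build=10) = 10; EF_Pilot run = 10+11 = 21
ES_QA = 19; EF_QA = 19+5 = 24
ES_Packaging design = max(EF_Tooling=19, EF_Supplier sourcing=27) = 27; EF_Packaging design = 27+14 = 41
ES_Regulatory filing = max(EF_User testing=30, EF_Pilot run=21, EF_QA=24, EF_Packaging design=41) = 41; EF_Regulatory filing = 41+13 = 54
Expected project duration μ = 54 days. Critical path: Market research → Supplier sourcing → Packaging design → Regulatory filing.

Variance along critical path = 1.778 + 2.778 + 1.000 + 2.778 = 8.333; σ = √8.333 = 2.887 days.
Z = (55 − 54) / 2.887 = 0.346
P(T ≤ 55) = Φ(0.346) ≈ 0.635

0.635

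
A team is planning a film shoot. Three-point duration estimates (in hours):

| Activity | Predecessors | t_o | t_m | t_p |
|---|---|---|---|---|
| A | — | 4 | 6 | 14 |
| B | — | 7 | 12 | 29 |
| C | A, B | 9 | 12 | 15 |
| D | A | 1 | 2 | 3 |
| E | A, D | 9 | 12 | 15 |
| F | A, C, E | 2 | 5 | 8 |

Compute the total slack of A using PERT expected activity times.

te_A = (4 + 4·6 + 14)/6 = 42/6 = 7
te_B = (7 + 4·12 + 29)/6 = 84/6 = 14
te_C = (9 + 4·12 + 15)/6 = 72/6 = 12
te_D = (1 + 4·2 + 3)/6 = 12/6 = 2
te_E = (9 + 4·12 + 15)/6 = 72/6 = 12
te_F = (2 + 4·5 + 8)/6 = 30/6 = 5

Forward pass:
ES_A = 0; EF_A = 7
ES_B = 0; EF_B = 14
ES_C = max(EF_A=7, EF_B=14) = 14; EF_C = 14+12 = 26
ES_D = 7; EF_D = 7+2 = 9
ES_E = max(EF_A=7, EF_D=9) = 9; EF_E = 9+12 = 21
ES_F = max(EF_A=7, EF_C=26, EF_E=21) = 26; EF_F = 26+5 = 31
Expected project duration μ = 31 hours. Critical path: B → C → F.

Backward pass:
LF_F = 31; LS_F = 31−5 = 26
LF_E = LS_F = 26; LS_E = 26−12 = 14
LF_D = LS_E = 14; LS_D = 14−2 = 12
LF_C = LS_F = 26; LS_C = 26−12 = 14
LF_B = LS_C = 14; LS_B = 14−14 = 0
LF_A = min(LS_C=14, LS_D=12, LS_E=14, LS_F=26) = 12; LS_A = 12−7 = 5
Slack_A = LS_A − ES_A = 5 − 0 = 5

5 hours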